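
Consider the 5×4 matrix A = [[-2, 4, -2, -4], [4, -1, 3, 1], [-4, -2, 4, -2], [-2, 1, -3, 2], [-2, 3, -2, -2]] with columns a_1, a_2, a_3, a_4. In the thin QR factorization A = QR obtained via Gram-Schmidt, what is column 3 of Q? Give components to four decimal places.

e_3 = (0.3924, 0.5321, 0.5120, -0.5216, 0.1693)

e_1 = a_1/‖a_1‖ = (-2, 4, -4, -2, -2)/6.6332 = (-0.3015, 0.6030, -0.6030, -0.3015, -0.3015).
r_{12} = e_1·a_2 = -1.8091.
u_2 = a_2 + 1.8091·e_1 = (3.4545, 0.0909, -3.0909, 0.4545, 2.4545).
‖u_2‖ = 5.2657, so e_2 = (0.6561, 0.0173, -0.5870, 0.0863, 0.4661).
r_{13} = e_1·a_3 = 1.5076; r_{23} = e_2·a_3 = -4.7995.
u_3 = a_3 − 1.5076·e_1 + 4.7995·e_2 = (1.6033, 2.1738, 2.0918, -2.1311, 0.6918).
‖u_3‖ = 4.0856, so e_3 = (0.3924, 0.5321, 0.5120, -0.5216, 0.1693).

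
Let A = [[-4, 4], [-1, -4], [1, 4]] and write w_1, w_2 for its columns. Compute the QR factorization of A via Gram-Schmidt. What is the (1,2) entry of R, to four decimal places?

w_1 = (-4, -1, 1); ‖w_1‖ = 4.2426, so q_1 = (-0.9428, -0.2357, 0.2357).
r_{12} = q_1·w_2 = -1.8856.

r_{12} = -1.8856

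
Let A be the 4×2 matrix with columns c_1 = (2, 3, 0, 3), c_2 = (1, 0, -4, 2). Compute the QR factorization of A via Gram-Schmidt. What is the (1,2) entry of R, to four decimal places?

e_1 = c_1/‖c_1‖ = (2, 3, 0, 3)/4.6904 = (0.4264, 0.6396, 0.0000, 0.6396).
r_{12} = e_1·c_2 = 1.7056.

r_{12} = 1.7056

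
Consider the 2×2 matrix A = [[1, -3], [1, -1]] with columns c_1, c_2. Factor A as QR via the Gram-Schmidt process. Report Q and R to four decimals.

Q = [[0.7071, -0.7071], [0.7071, 0.7071]], R = [[1.4142, -2.8284], [0.0000, 1.4142]]

c_1 = (1, 1); ‖c_1‖ = 1.4142, so e_1 = (0.7071, 0.7071).
e_1·c_2 = 0.7071·(-3) + 0.7071·(-1) = -2.8284.
u_2 = c_2 + 2.8284·e_1 = (-1.0000, 1.0000).
‖u_2‖ = 1.4142, so e_2 = (-0.7071, 0.7071).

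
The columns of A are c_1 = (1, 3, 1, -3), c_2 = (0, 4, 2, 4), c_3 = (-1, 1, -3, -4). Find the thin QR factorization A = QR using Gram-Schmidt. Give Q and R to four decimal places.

Q = [[0.2236, -0.0167, -0.4888], [0.6708, 0.6184, 0.4036], [0.2236, 0.3175, -0.7732], [-0.6708, 0.7187, -0.0170]], R = [[4.4721, 0.4472, 2.4597], [0.0000, 5.9833, -3.1922], [0.0000, 0.0000, 3.2802]]

c_1 = (1, 3, 1, -3); ‖c_1‖ = 4.4721, so e_1 = (0.2236, 0.6708, 0.2236, -0.6708).
e_1·c_2 = 0.2236·0 + 0.6708·4 + 0.2236·2 + (-0.6708)·4 = 0.4472.
u_2 = c_2 − 0.4472·e_1 = (-0.1000, 3.7000, 1.9000, 4.3000).
‖u_2‖ = 5.9833, so e_2 = (-0.0167, 0.6184, 0.3175, 0.7187).
e_1·c_3 = 0.2236·(-1) + 0.6708·1 + 0.2236·(-3) + (-0.6708)·(-4) = 2.4597; e_2·c_3 = (-0.0167)·(-1) + 0.6184·1 + 0.3175·(-3) + 0.7187·(-4) = -3.1922.
u_3 = c_3 − 2.4597·e_1 + 3.1922·e_2 = (-1.6034, 1.3240, -2.5363, -0.0559).
‖u_3‖ = 3.2802, so e_3 = (-0.4888, 0.4036, -0.7732, -0.0170).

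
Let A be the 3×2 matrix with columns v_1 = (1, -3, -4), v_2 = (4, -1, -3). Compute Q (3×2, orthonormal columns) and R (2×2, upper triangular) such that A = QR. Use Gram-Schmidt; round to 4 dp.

Q = [[0.1961, 0.9392], [-0.5883, 0.3425], [-0.7845, -0.0221]], R = [[5.0990, 3.7262], [0.0000, 3.4807]]

v_1 = (1, -3, -4); ‖v_1‖ = 5.0990, so e_1 = (0.1961, -0.5883, -0.7845).
e_1·v_2 = 0.1961·4 + (-0.5883)·(-1) + (-0.7845)·(-3) = 3.7262.
u_2 = v_2 − 3.7262·e_1 = (3.2692, 1.1923, -0.0769).
‖u_2‖ = 3.4807, so e_2 = (0.9392, 0.3425, -0.0221).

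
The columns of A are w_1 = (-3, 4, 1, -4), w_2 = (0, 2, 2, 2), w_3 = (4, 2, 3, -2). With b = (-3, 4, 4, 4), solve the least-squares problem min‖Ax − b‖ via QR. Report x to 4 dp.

x = (0.2817, 2.1812, -0.4563)

w_1 = (-3, 4, 1, -4); ‖w_1‖ = 6.4807, so q_1 = (-0.4629, 0.6172, 0.1543, -0.6172).
q_1·w_2 = (-0.4629)·0 + 0.6172·2 + 0.1543·2 + (-0.6172)·2 = 0.3086.
u_2 = w_2 − 0.3086·q_1 = (0.1429, 1.8095, 1.9524, 2.1905).
‖u_2‖ = 3.4503, so q_2 = (0.0414, 0.5244, 0.5659, 0.6349).
q_1·w_3 = (-0.4629)·4 + 0.6172·2 + 0.1543·3 + (-0.6172)·(-2) = 1.0801; q_2·w_3 = 0.0414·4 + 0.5244·2 + 0.5659·3 + 0.6349·(-2) = 1.6424.
u_3 = w_3 − 1.0801·q_1 − 1.6424·q_2 = (4.4320, 0.4720, 1.9040, -2.3760).
‖u_3‖ = 5.3978, so q_3 = (0.8211, 0.0874, 0.3527, -0.4402).
Qᵀb = (2.0059, 6.7764, -2.4632).
Back-substitute: x_3 = -2.4632/5.3978 = -0.4563.
x_2 = (6.7764 − 1.6424·(-0.4563))/3.4503 = 2.1812.
x_1 = (2.0059 − 0.3086·2.1812 − 1.0801·(-0.4563))/6.4807 = 0.2817.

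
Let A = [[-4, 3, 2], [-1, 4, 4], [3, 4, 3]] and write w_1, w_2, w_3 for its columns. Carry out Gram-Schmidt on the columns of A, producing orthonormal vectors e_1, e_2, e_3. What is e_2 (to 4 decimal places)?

e_1 = w_1/‖w_1‖ = (-4, -1, 3)/5.0990 = (-0.7845, -0.1961, 0.5883).
r_{12} = e_1·w_2 = -0.7845.
u_2 = w_2 + 0.7845·e_1 = (2.3846, 3.8462, 4.4615).
‖u_2‖ = 6.3549, so e_2 = (0.3752, 0.6052, 0.7021).

e_2 = (0.3752, 0.6052, 0.7021)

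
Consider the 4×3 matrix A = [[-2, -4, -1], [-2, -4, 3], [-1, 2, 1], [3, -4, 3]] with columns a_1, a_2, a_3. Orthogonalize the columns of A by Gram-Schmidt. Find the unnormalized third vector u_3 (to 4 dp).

u_3 = (-1.9013, 2.0987, 1.9742, 0.7897)

e_1 = a_1/‖a_1‖ = (-2, -2, -1, 3)/4.2426 = (-0.4714, -0.4714, -0.2357, 0.7071).
r_{12} = e_1·a_2 = 0.4714.
u_2 = a_2 − 0.4714·e_1 = (-3.7778, -3.7778, 2.1111, -4.3333).
‖u_2‖ = 7.1957, so e_2 = (-0.5250, -0.5250, 0.2934, -0.6022).
r_{13} = e_1·a_3 = 0.9428; r_{23} = e_2·a_3 = -2.5633.
u_3 = a_3 − 0.9428·e_1 + 2.5633·e_2 = (-1.9013, 2.0987, 1.9742, 0.7897).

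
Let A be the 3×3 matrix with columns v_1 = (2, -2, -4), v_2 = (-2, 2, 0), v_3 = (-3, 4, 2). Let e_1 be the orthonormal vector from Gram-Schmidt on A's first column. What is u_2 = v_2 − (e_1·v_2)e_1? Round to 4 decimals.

e_1 = v_1/‖v_1‖ = (2, -2, -4)/4.8990 = (0.4082, -0.4082, -0.8165).
r_{12} = e_1·v_2 = -1.6330.
u_2 = v_2 + 1.6330·e_1 = (-1.3333, 1.3333, -1.3333).

u_2 = (-1.3333, 1.3333, -1.3333)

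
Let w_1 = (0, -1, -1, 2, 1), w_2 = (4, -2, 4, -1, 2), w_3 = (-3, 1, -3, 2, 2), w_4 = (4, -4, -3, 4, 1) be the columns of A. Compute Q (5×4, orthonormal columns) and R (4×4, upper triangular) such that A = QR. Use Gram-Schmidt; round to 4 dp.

w_1 = (0, -1, -1, 2, 1); ‖w_1‖ = 2.6458, so q_1 = (0.0000, -0.3780, -0.3780, 0.7559, 0.3780).
q_1·w_2 = 0.0000·4 + (-0.3780)·(-2) + (-0.3780)·4 + 0.7559·(-1) + 0.3780·2 = -0.7559.
u_2 = w_2 + 0.7559·q_1 = (4.0000, -2.2857, 3.7143, -0.4286, 2.2857).
‖u_2‖ = 6.3583, so q_2 = (0.6291, -0.3595, 0.5842, -0.0674, 0.3595).
q_1·w_3 = 0.0000·(-3) + (-0.3780)·1 + (-0.3780)·(-3) + 0.7559·2 + 0.3780·2 = 3.0237; q_2·w_3 = 0.6291·(-3) + (-0.3595)·1 + 0.5842·(-3) + (-0.0674)·2 + 0.3595·2 = -3.4151.
u_3 = w_3 − 3.0237·q_1 + 3.4151·q_2 = (-0.8516, 0.9152, 0.1378, -0.5159, 2.0848).
‖u_3‖ = 2.4888, so q_3 = (-0.3422, 0.3677, 0.0554, -0.2073, 0.8377).
q_1·w_4 = 0.0000·4 + (-0.3780)·(-4) + (-0.3780)·(-3) + 0.7559·4 + 0.3780·1 = 6.0474; q_2·w_4 = 0.6291·4 + (-0.3595)·(-4) + 0.5842·(-3) + (-0.0674)·4 + 0.3595·1 = 2.2917; q_3·w_4 = (-0.3422)·4 + 0.3677·(-4) + 0.0554·(-3) + (-0.2073)·4 + 0.8377·1 = -2.9971.
u_4 = w_4 − 6.0474·q_1 − 2.2917·q_2 + 2.9971·q_3 = (1.5328, 0.2116, -1.8871, -1.0382, 0.4010).
‖u_4‖ = 2.6822, so q_4 = (0.5715, 0.0789, -0.7036, -0.3871, 0.1495).

Q = [[0.0000, 0.6291, -0.3422, 0.5715], [-0.3780, -0.3595, 0.3677, 0.0789], [-0.3780, 0.5842, 0.0554, -0.7036], [0.7559, -0.0674, -0.2073, -0.3871], [0.3780, 0.3595, 0.8377, 0.1495]], R = [[2.6458, -0.7559, 3.0237, 6.0474], [0.0000, 6.3583, -3.4151, 2.2917], [0.0000, 0.0000, 2.4888, -2.9971], [0.0000, 0.0000, 0.0000, 2.6822]]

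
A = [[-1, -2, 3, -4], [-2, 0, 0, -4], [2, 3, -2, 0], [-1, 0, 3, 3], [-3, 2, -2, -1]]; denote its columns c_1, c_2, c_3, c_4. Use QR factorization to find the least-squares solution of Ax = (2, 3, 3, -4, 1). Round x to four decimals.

e_1 = c_1/‖c_1‖ = (-1, -2, 2, -1, -3)/4.3589 = (-0.2294, -0.4588, 0.4588, -0.2294, -0.6882).
r_{12} = e_1·c_2 = 0.4588.
u_2 = c_2 − 0.4588·e_1 = (-1.8947, 0.2105, 2.7895, 0.1053, 2.3158).
‖u_2‖ = 4.0975, so e_2 = (-0.4624, 0.0514, 0.6808, 0.0257, 0.5652).
r_{13} = e_1·c_3 = -0.9177; r_{23} = e_2·c_3 = -3.8021.
u_3 = c_3 + 0.9177·e_1 + 3.8021·e_2 = (1.0313, -0.2257, 1.0094, 2.8871, -0.4828).
‖u_3‖ = 3.2714, so e_3 = (0.3153, -0.0690, 0.3086, 0.8825, -0.1476).
r_{14} = e_1·c_4 = 2.7530; r_{24} = e_2·c_4 = 1.1560; r_{34} = e_3·c_4 = 1.8101.
u_4 = c_4 − 2.7530·e_1 − 1.1560·e_2 − 1.8101·e_3 = (-3.4045, -2.6714, -2.6087, 2.0044, 0.5085).
‖u_4‖ = 5.4597, so e_4 = (-0.6236, -0.4893, -0.4778, 0.3671, 0.0931).
Qᵀb = (-0.2294, 1.7341, -2.3285, -5.5238).
Back-substitute: x_4 = -5.5238/5.4597 = -1.0117.
x_3 = (-2.3285 − 1.8101·(-1.0117))/3.2714 = -0.1520.
x_2 = (1.7341 + 3.8021·(-0.1520) − 1.1560·(-1.0117))/4.0975 = 0.5676.
x_1 = (-0.2294 − 0.4588·0.5676 + 0.9177·(-0.1520) − 2.7530·(-1.0117))/4.3589 = 0.4946.

x = (0.4946, 0.5676, -0.1520, -1.0117)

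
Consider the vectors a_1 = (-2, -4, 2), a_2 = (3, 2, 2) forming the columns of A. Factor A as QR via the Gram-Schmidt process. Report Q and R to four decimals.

Q = [[-0.4082, 0.6048], [-0.8165, 0.0930], [0.4082, 0.7909]], R = [[4.8990, -2.0412], [0.0000, 3.5824]]

a_1 = (-2, -4, 2); ‖a_1‖ = 4.8990, so q_1 = (-0.4082, -0.8165, 0.4082).
q_1·a_2 = (-0.4082)·3 + (-0.8165)·2 + 0.4082·2 = -2.0412.
u_2 = a_2 + 2.0412·q_1 = (2.1667, 0.3333, 2.8333).
‖u_2‖ = 3.5824, so q_2 = (0.6048, 0.0930, 0.7909).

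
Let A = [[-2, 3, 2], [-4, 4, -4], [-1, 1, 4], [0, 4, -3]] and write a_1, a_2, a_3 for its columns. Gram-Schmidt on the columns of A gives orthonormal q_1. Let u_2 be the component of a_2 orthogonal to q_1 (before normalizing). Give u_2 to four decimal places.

u_2 = (0.8095, -0.3810, -0.0952, 4.0000)

a_1 = (-2, -4, -1, 0); ‖a_1‖ = 4.5826, so q_1 = (-0.4364, -0.8729, -0.2182, 0.0000).
q_1·a_2 = (-0.4364)·3 + (-0.8729)·4 + (-0.2182)·1 + 0.0000·4 = -5.0190.
u_2 = a_2 + 5.0190·q_1 = (0.8095, -0.3810, -0.0952, 4.0000).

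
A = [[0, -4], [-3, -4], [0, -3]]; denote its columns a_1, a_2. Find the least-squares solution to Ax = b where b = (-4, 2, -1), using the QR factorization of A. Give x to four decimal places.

e_1 = a_1/‖a_1‖ = (0, -3, 0)/3.0000 = (0.0000, -1.0000, 0.0000).
r_{12} = e_1·a_2 = 4.0000.
u_2 = a_2 − 4.0000·e_1 = (-4.0000, 0.0000, -3.0000).
‖u_2‖ = 5.0000, so e_2 = (-0.8000, 0.0000, -0.6000).
Qᵀb = (-2.0000, 3.8000).
Back-substitute: x_2 = 3.8000/5.0000 = 0.7600.
x_1 = (-2.0000 − 4.0000·0.7600)/3.0000 = -1.6800.

x = (-1.6800, 0.7600)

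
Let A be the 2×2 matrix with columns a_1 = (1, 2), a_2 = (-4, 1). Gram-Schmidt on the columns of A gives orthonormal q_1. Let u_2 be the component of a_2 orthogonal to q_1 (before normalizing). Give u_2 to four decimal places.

a_1 = (1, 2); ‖a_1‖ = 2.2361, so q_1 = (0.4472, 0.8944).
q_1·a_2 = 0.4472·(-4) + 0.8944·1 = -0.8944.
u_2 = a_2 + 0.8944·q_1 = (-3.6000, 1.8000).

u_2 = (-3.6000, 1.8000)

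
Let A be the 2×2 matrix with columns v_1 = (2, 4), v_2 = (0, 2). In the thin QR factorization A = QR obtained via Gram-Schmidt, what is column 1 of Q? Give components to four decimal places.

e_1 = v_1/‖v_1‖ = (2, 4)/4.4721 = (0.4472, 0.8944).

e_1 = (0.4472, 0.8944)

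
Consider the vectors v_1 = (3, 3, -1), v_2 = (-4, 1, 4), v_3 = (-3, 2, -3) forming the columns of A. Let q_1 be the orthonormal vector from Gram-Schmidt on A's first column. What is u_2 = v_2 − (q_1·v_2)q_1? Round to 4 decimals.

u_2 = (-1.9474, 3.0526, 3.3158)

q_1 = v_1/‖v_1‖ = (3, 3, -1)/4.3589 = (0.6882, 0.6882, -0.2294).
r_{12} = q_1·v_2 = -2.9824.
u_2 = v_2 + 2.9824·q_1 = (-1.9474, 3.0526, 3.3158).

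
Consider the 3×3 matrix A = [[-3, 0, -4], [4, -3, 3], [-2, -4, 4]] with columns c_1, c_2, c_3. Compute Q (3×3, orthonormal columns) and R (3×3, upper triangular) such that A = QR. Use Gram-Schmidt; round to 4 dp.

c_1 = (-3, 4, -2); ‖c_1‖ = 5.3852, so q_1 = (-0.5571, 0.7428, -0.3714).
q_1·c_2 = (-0.5571)·0 + 0.7428·(-3) + (-0.3714)·(-4) = -0.7428.
u_2 = c_2 + 0.7428·q_1 = (-0.4138, -2.4483, -4.2759).
‖u_2‖ = 4.9445, so q_2 = (-0.0837, -0.4951, -0.8648).
q_1·c_3 = (-0.5571)·(-4) + 0.7428·3 + (-0.3714)·4 = 2.9711; q_2·c_3 = (-0.0837)·(-4) + (-0.4951)·3 + (-0.8648)·4 = -4.6098.
u_3 = c_3 − 2.9711·q_1 + 4.6098·q_2 = (-2.7306, -1.4894, 1.1171).
‖u_3‖ = 3.3049, so q_3 = (-0.8262, -0.4507, 0.3380).

Q = [[-0.5571, -0.0837, -0.8262], [0.7428, -0.4951, -0.4507], [-0.3714, -0.8648, 0.3380]], R = [[5.3852, -0.7428, 2.9711], [0.0000, 4.9445, -4.6098], [0.0000, 0.0000, 3.3049]]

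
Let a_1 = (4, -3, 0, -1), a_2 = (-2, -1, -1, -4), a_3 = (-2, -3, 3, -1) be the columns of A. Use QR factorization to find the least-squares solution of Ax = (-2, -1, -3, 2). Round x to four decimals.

q_1 = a_1/‖a_1‖ = (4, -3, 0, -1)/5.0990 = (0.7845, -0.5883, 0.0000, -0.1961).
r_{12} = q_1·a_2 = -0.1961.
u_2 = a_2 + 0.1961·q_1 = (-1.8462, -1.1154, -1.0000, -4.0385).
‖u_2‖ = 4.6863, so q_2 = (-0.3939, -0.2380, -0.2134, -0.8618).
r_{13} = q_1·a_3 = 0.3922; r_{23} = q_2·a_3 = 1.7235.
u_3 = a_3 − 0.3922·q_1 − 1.7235·q_2 = (-1.6287, -2.3590, 3.3678, 0.5622).
‖u_3‖ = 4.4582, so q_3 = (-0.3653, -0.5291, 0.7554, 0.1261).
Qᵀb = (-1.3728, -0.0575, -0.7542).
Back-substitute: x_3 = -0.7542/4.4582 = -0.1692.
x_2 = (-0.0575 − 1.7235·(-0.1692))/4.6863 = 0.0500.
x_1 = (-1.3728 + 0.1961·0.0500 − 0.3922·(-0.1692))/5.0990 = -0.2543.

x = (-0.2543, 0.0500, -0.1692)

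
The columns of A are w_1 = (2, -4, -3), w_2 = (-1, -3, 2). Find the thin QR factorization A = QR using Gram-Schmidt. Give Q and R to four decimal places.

e_1 = w_1/‖w_1‖ = (2, -4, -3)/5.3852 = (0.3714, -0.7428, -0.5571).
r_{12} = e_1·w_2 = 0.7428.
u_2 = w_2 − 0.7428·e_1 = (-1.2759, -2.4483, 2.4138).
‖u_2‖ = 3.6672, so e_2 = (-0.3479, -0.6676, 0.6582).

Q = [[0.3714, -0.3479], [-0.7428, -0.6676], [-0.5571, 0.6582]], R = [[5.3852, 0.7428], [0.0000, 3.6672]]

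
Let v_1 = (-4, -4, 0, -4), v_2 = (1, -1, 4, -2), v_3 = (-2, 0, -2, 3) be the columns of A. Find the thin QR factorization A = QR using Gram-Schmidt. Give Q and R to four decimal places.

v_1 = (-4, -4, 0, -4); ‖v_1‖ = 6.9282, so q_1 = (-0.5774, -0.5774, 0.0000, -0.5774).
q_1·v_2 = (-0.5774)·1 + (-0.5774)·(-1) + 0.0000·4 + (-0.5774)·(-2) = 1.1547.
u_2 = v_2 − 1.1547·q_1 = (1.6667, -0.3333, 4.0000, -1.3333).
‖u_2‖ = 4.5461, so q_2 = (0.3666, -0.0733, 0.8799, -0.2933).
q_1·v_3 = (-0.5774)·(-2) + (-0.5774)·0 + 0.0000·(-2) + (-0.5774)·3 = -0.5774; q_2·v_3 = 0.3666·(-2) + (-0.0733)·0 + 0.8799·(-2) + (-0.2933)·3 = -3.3729.
u_3 = v_3 + 0.5774·q_1 + 3.3729·q_2 = (-1.0968, -0.5806, 0.9677, 1.6774).
‖u_3‖ = 2.3001, so q_3 = (-0.4768, -0.2524, 0.4207, 0.7293).

Q = [[-0.5774, 0.3666, -0.4768], [-0.5774, -0.0733, -0.2524], [0.0000, 0.8799, 0.4207], [-0.5774, -0.2933, 0.7293]], R = [[6.9282, 1.1547, -0.5774], [0.0000, 4.5461, -3.3729], [0.0000, 0.0000, 2.3001]]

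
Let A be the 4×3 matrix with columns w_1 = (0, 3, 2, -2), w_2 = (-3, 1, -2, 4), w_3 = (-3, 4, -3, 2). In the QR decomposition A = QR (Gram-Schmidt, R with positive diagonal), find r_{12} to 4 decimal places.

w_1 = (0, 3, 2, -2); ‖w_1‖ = 4.1231, so q_1 = (0.0000, 0.7276, 0.4851, -0.4851).
r_{12} = q_1·w_2 = -2.1828.

r_{12} = -2.1828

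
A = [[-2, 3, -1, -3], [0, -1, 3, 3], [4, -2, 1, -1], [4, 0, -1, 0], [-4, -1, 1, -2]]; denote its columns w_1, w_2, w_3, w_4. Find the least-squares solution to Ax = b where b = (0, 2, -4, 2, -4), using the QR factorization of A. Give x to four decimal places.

x = (0.1400, 1.2639, -0.2951, 1.2768)

w_1 = (-2, 0, 4, 4, -4); ‖w_1‖ = 7.2111, so e_1 = (-0.2774, 0.0000, 0.5547, 0.5547, -0.5547).
e_1·w_2 = (-0.2774)·3 + 0.0000·(-1) + 0.5547·(-2) + 0.5547·0 + (-0.5547)·(-1) = -1.3868.
u_2 = w_2 + 1.3868·e_1 = (2.6154, -1.0000, -1.2308, 0.7692, -1.7692).
‖u_2‖ = 3.6162, so e_2 = (0.7232, -0.2765, -0.3403, 0.2127, -0.4893).
e_1·w_3 = (-0.2774)·(-1) + 0.0000·3 + 0.5547·1 + 0.5547·(-1) + (-0.5547)·1 = -0.2774; e_2·w_3 = 0.7232·(-1) + (-0.2765)·3 + (-0.3403)·1 + 0.2127·(-1) + (-0.4893)·1 = -2.5952.
u_3 = w_3 + 0.2774·e_1 + 2.5952·e_2 = (0.8000, 2.2824, 0.2706, -0.2941, -0.4235).
‖u_3‖ = 2.4876, so e_3 = (0.3216, 0.9175, 0.1088, -0.1182, -0.1703).
e_1·w_4 = (-0.2774)·(-3) + 0.0000·3 + 0.5547·(-1) + 0.5547·0 + (-0.5547)·(-2) = 1.3868; e_2·w_4 = 0.7232·(-3) + (-0.2765)·3 + (-0.3403)·(-1) + 0.2127·0 + (-0.4893)·(-2) = -1.6805; e_3·w_4 = 0.3216·(-3) + 0.9175·3 + 0.1088·(-1) + (-0.1182)·0 + (-0.1703)·(-2) = 2.0194.
u_4 = w_4 − 1.3868·e_1 + 1.6805·e_2 − 2.0194·e_3 = (-2.0494, 0.6825, -2.5608, -0.1730, -1.7091).
‖u_4‖ = 3.7650, so e_4 = (-0.5443, 0.1813, -0.6802, -0.0460, -0.4540).
Qᵀb = (1.1094, 3.1908, 1.8444, 4.8072).
Back-substitute: x_4 = 4.8072/3.7650 = 1.2768.
x_3 = (1.8444 − 2.0194·1.2768)/2.4876 = -0.2951.
x_2 = (3.1908 + 2.5952·(-0.2951) + 1.6805·1.2768)/3.6162 = 1.2639.
x_1 = (1.1094 + 1.3868·1.2639 + 0.2774·(-0.2951) − 1.3868·1.2768)/7.2111 = 0.1400.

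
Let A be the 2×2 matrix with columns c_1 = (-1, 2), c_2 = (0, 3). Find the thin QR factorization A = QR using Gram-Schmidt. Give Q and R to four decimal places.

Q = [[-0.4472, 0.8944], [0.8944, 0.4472]], R = [[2.2361, 2.6833], [0.0000, 1.3416]]

e_1 = c_1/‖c_1‖ = (-1, 2)/2.2361 = (-0.4472, 0.8944).
r_{12} = e_1·c_2 = 2.6833.
u_2 = c_2 − 2.6833·e_1 = (1.2000, 0.6000).
‖u_2‖ = 1.3416, so e_2 = (0.8944, 0.4472).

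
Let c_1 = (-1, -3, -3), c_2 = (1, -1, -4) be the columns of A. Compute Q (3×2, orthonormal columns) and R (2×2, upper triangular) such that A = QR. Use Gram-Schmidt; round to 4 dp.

c_1 = (-1, -3, -3); ‖c_1‖ = 4.3589, so e_1 = (-0.2294, -0.6882, -0.6882).
e_1·c_2 = (-0.2294)·1 + (-0.6882)·(-1) + (-0.6882)·(-4) = 3.2118.
u_2 = c_2 − 3.2118·e_1 = (1.7368, 1.2105, -1.7895).
‖u_2‖ = 2.7720, so e_2 = (0.6266, 0.4367, -0.6455).

Q = [[-0.2294, 0.6266], [-0.6882, 0.4367], [-0.6882, -0.6455]], R = [[4.3589, 3.2118], [0.0000, 2.7720]]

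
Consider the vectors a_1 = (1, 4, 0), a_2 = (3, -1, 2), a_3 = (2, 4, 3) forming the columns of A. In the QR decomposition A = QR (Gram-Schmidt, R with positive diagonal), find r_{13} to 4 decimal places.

r_{13} = 4.3656

e_1 = a_1/‖a_1‖ = (1, 4, 0)/4.1231 = (0.2425, 0.9701, 0.0000).
r_{13} = e_1·a_3 = 4.3656.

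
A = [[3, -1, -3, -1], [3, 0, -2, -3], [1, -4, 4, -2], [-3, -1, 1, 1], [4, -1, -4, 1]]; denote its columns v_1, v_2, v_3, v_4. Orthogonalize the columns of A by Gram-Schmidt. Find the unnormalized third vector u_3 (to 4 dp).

u_3 = (-1.3549, 0.5259, 1.3187, -2.4067, -1.5130)

e_1 = v_1/‖v_1‖ = (3, 3, 1, -3, 4)/6.6332 = (0.4523, 0.4523, 0.1508, -0.4523, 0.6030).
r_{12} = e_1·v_2 = -1.2060.
u_2 = v_2 + 1.2060·e_1 = (-0.4545, 0.5455, -3.8182, -1.5455, -0.2727).
‖u_2‖ = 4.1887, so e_2 = (-0.1085, 0.1302, -0.9115, -0.3690, -0.0651).
r_{13} = e_1·v_3 = -4.5227; r_{23} = e_2·v_3 = -3.6896.
u_3 = v_3 + 4.5227·e_1 + 3.6896·e_2 = (-1.3549, 0.5259, 1.3187, -2.4067, -1.5130).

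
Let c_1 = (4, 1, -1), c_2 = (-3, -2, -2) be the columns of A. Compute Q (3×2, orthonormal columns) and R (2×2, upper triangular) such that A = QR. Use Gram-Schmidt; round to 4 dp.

Q = [[0.9428, -0.1111], [0.2357, -0.4444], [-0.2357, -0.8889]], R = [[4.2426, -2.8284], [0.0000, 3.0000]]

e_1 = c_1/‖c_1‖ = (4, 1, -1)/4.2426 = (0.9428, 0.2357, -0.2357).
r_{12} = e_1·c_2 = -2.8284.
u_2 = c_2 + 2.8284·e_1 = (-0.3333, -1.3333, -2.6667).
‖u_2‖ = 3.0000, so e_2 = (-0.1111, -0.4444, -0.8889).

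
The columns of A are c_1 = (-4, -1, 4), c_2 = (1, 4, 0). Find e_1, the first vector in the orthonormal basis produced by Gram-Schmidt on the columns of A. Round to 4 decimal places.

e_1 = (-0.6963, -0.1741, 0.6963)

e_1 = c_1/‖c_1‖ = (-4, -1, 4)/5.7446 = (-0.6963, -0.1741, 0.6963).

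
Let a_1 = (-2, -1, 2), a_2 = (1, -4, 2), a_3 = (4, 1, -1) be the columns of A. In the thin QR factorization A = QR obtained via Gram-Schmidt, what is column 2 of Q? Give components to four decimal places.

a_1 = (-2, -1, 2); ‖a_1‖ = 3.0000, so q_1 = (-0.6667, -0.3333, 0.6667).
q_1·a_2 = (-0.6667)·1 + (-0.3333)·(-4) + 0.6667·2 = 2.0000.
u_2 = a_2 − 2.0000·q_1 = (2.3333, -3.3333, 0.6667).
‖u_2‖ = 4.1231, so q_2 = (0.5659, -0.8085, 0.1617).

q_2 = (0.5659, -0.8085, 0.1617)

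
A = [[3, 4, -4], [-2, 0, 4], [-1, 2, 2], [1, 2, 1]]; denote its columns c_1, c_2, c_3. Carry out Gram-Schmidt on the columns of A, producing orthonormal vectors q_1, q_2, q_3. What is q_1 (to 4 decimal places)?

q_1 = c_1/‖c_1‖ = (3, -2, -1, 1)/3.8730 = (0.7746, -0.5164, -0.2582, 0.2582).

q_1 = (0.7746, -0.5164, -0.2582, 0.2582)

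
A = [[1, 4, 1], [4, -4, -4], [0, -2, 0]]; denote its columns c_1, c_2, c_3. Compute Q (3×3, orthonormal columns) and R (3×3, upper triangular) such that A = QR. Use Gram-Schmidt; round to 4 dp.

Q = [[0.2425, 0.8969, 0.3698], [0.9701, -0.2242, -0.0925], [0.0000, -0.3812, 0.9245]], R = [[4.1231, -2.9104, -3.6380], [0.0000, 5.2468, 1.7938], [0.0000, 0.0000, 0.7396]]

q_1 = c_1/‖c_1‖ = (1, 4, 0)/4.1231 = (0.2425, 0.9701, 0.0000).
r_{12} = q_1·c_2 = -2.9104.
u_2 = c_2 + 2.9104·q_1 = (4.7059, -1.1765, -2.0000).
‖u_2‖ = 5.2468, so q_2 = (0.8969, -0.2242, -0.3812).
r_{13} = q_1·c_3 = -3.6380; r_{23} = q_2·c_3 = 1.7938.
u_3 = c_3 + 3.6380·q_1 − 1.7938·q_2 = (0.2735, -0.0684, 0.6838).
‖u_3‖ = 0.7396, so q_3 = (0.3698, -0.0925, 0.9245).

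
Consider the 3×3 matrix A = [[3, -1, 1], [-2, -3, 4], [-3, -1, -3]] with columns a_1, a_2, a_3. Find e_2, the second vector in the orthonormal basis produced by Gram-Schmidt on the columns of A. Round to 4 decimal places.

e_2 = (-0.5942, -0.8021, -0.0594)

a_1 = (3, -2, -3); ‖a_1‖ = 4.6904, so e_1 = (0.6396, -0.4264, -0.6396).
e_1·a_2 = 0.6396·(-1) + (-0.4264)·(-3) + (-0.6396)·(-1) = 1.2792.
u_2 = a_2 − 1.2792·e_1 = (-1.8182, -2.4545, -0.1818).
‖u_2‖ = 3.0600, so e_2 = (-0.5942, -0.8021, -0.0594).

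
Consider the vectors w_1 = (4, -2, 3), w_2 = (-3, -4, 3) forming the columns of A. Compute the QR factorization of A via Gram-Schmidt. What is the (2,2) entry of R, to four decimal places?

w_1 = (4, -2, 3); ‖w_1‖ = 5.3852, so e_1 = (0.7428, -0.3714, 0.5571).
e_1·w_2 = 0.7428·(-3) + (-0.3714)·(-4) + 0.5571·3 = 0.9285.
u_2 = w_2 − 0.9285·e_1 = (-3.6897, -3.6552, 2.4828).
r_{22} = ‖u_2‖ = 5.7566.

r_{22} = 5.7566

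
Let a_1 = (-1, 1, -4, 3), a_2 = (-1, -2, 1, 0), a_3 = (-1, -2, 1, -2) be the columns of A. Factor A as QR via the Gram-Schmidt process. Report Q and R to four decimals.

Q = [[-0.1925, -0.5261, -0.3095], [0.1925, -0.8057, -0.1125], [-0.7698, 0.1151, -0.5345], [0.5774, 0.2466, -0.7784]], R = [[5.1962, -0.9623, -2.1170], [0.0000, 2.2526, 1.7593], [0.0000, 0.0000, 1.5567]]

a_1 = (-1, 1, -4, 3); ‖a_1‖ = 5.1962, so e_1 = (-0.1925, 0.1925, -0.7698, 0.5774).
e_1·a_2 = (-0.1925)·(-1) + 0.1925·(-2) + (-0.7698)·1 + 0.5774·0 = -0.9623.
u_2 = a_2 + 0.9623·e_1 = (-1.1852, -1.8148, 0.2593, 0.5556).
‖u_2‖ = 2.2526, so e_2 = (-0.5261, -0.8057, 0.1151, 0.2466).
e_1·a_3 = (-0.1925)·(-1) + 0.1925·(-2) + (-0.7698)·1 + 0.5774·(-2) = -2.1170; e_2·a_3 = (-0.5261)·(-1) + (-0.8057)·(-2) + 0.1151·1 + 0.2466·(-2) = 1.7593.
u_3 = a_3 + 2.1170·e_1 − 1.7593·e_2 = (-0.4818, -0.1752, -0.8321, -1.2117).
‖u_3‖ = 1.5567, so e_3 = (-0.3095, -0.1125, -0.5345, -0.7784).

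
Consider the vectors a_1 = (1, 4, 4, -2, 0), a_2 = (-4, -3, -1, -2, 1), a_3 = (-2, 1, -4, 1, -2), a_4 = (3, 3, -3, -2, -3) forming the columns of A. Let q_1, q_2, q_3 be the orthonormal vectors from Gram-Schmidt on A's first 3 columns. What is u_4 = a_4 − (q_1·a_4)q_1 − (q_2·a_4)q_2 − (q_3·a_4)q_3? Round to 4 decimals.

u_4 = (2.1998, -0.5648, -1.5904, -3.2106, -0.9067)

q_1 = a_1/‖a_1‖ = (1, 4, 4, -2, 0)/6.0828 = (0.1644, 0.6576, 0.6576, -0.3288, 0.0000).
r_{12} = q_1·a_2 = -2.6304.
u_2 = a_2 + 2.6304·q_1 = (-3.5676, -1.2703, 0.7297, -2.8649, 1.0000).
‖u_2‖ = 4.9072, so q_2 = (-0.7270, -0.2589, 0.1487, -0.5838, 0.2038).
r_{13} = q_1·a_3 = -2.6304; r_{23} = q_2·a_3 = -0.3910.
u_3 = a_3 + 2.6304·q_1 + 0.3910·q_2 = (-1.8519, 2.6285, -2.2121, -0.0932, -1.9203).
‖u_3‖ = 4.3507, so q_3 = (-0.4256, 0.6042, -0.5085, -0.0214, -0.4414).
r_{14} = q_1·a_4 = 1.1508; r_{24} = q_2·a_4 = -2.8474; r_{34} = q_3·a_4 = 3.4279.
u_4 = a_4 − 1.1508·q_1 + 2.8474·q_2 − 3.4279·q_3 = (2.1998, -0.5648, -1.5904, -3.2106, -0.9067).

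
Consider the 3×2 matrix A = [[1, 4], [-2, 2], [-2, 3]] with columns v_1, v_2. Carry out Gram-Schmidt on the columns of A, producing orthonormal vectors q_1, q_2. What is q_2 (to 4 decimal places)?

q_1 = v_1/‖v_1‖ = (1, -2, -2)/3.0000 = (0.3333, -0.6667, -0.6667).
r_{12} = q_1·v_2 = -2.0000.
u_2 = v_2 + 2.0000·q_1 = (4.6667, 0.6667, 1.6667).
‖u_2‖ = 5.0000, so q_2 = (0.9333, 0.1333, 0.3333).

q_2 = (0.9333, 0.1333, 0.3333)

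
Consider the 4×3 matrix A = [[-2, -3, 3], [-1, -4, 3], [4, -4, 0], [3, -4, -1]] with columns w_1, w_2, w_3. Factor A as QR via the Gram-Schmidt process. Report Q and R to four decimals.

Q = [[-0.3651, -0.6179, 0.0000], [-0.1826, -0.6768, 0.1543], [0.7303, -0.2354, 0.6172], [0.5477, -0.3237, -0.7715]], R = [[5.4772, -3.2863, -2.1909], [0.0000, 6.7971, -3.5604], [0.0000, 0.0000, 1.2344]]

w_1 = (-2, -1, 4, 3); ‖w_1‖ = 5.4772, so q_1 = (-0.3651, -0.1826, 0.7303, 0.5477).
q_1·w_2 = (-0.3651)·(-3) + (-0.1826)·(-4) + 0.7303·(-4) + 0.5477·(-4) = -3.2863.
u_2 = w_2 + 3.2863·q_1 = (-4.2000, -4.6000, -1.6000, -2.2000).
‖u_2‖ = 6.7971, so q_2 = (-0.6179, -0.6768, -0.2354, -0.3237).
q_1·w_3 = (-0.3651)·3 + (-0.1826)·3 + 0.7303·0 + 0.5477·(-1) = -2.1909; q_2·w_3 = (-0.6179)·3 + (-0.6768)·3 + (-0.2354)·0 + (-0.3237)·(-1) = -3.5604.
u_3 = w_3 + 2.1909·q_1 + 3.5604·q_2 = (0.0000, 0.1905, 0.7619, -0.9524).
‖u_3‖ = 1.2344, so q_3 = (0.0000, 0.1543, 0.6172, -0.7715).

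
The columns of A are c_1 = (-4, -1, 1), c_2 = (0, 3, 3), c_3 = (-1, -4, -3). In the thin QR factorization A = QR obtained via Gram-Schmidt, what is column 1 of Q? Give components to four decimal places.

c_1 = (-4, -1, 1); ‖c_1‖ = 4.2426, so q_1 = (-0.9428, -0.2357, 0.2357).

q_1 = (-0.9428, -0.2357, 0.2357)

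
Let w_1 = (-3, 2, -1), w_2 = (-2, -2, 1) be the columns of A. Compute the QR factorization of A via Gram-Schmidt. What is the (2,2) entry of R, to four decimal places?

q_1 = w_1/‖w_1‖ = (-3, 2, -1)/3.7417 = (-0.8018, 0.5345, -0.2673).
r_{12} = q_1·w_2 = 0.2673.
u_2 = w_2 − 0.2673·q_1 = (-1.7857, -2.1429, 1.0714).
r_{22} = ‖u_2‖ = 2.9881.

r_{22} = 2.9881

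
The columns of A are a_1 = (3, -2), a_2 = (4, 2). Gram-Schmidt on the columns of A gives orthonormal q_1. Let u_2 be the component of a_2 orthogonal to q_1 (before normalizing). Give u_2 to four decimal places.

a_1 = (3, -2); ‖a_1‖ = 3.6056, so q_1 = (0.8321, -0.5547).
q_1·a_2 = 0.8321·4 + (-0.5547)·2 = 2.2188.
u_2 = a_2 − 2.2188·q_1 = (2.1538, 3.2308).

u_2 = (2.1538, 3.2308)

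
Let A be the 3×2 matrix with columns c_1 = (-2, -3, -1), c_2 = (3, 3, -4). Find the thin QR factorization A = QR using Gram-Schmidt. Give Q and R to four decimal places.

e_1 = c_1/‖c_1‖ = (-2, -3, -1)/3.7417 = (-0.5345, -0.8018, -0.2673).
r_{12} = e_1·c_2 = -2.9399.
u_2 = c_2 + 2.9399·e_1 = (1.4286, 0.6429, -4.7857).
‖u_2‖ = 5.0356, so e_2 = (0.2837, 0.1277, -0.9504).

Q = [[-0.5345, 0.2837], [-0.8018, 0.1277], [-0.2673, -0.9504]], R = [[3.7417, -2.9399], [0.0000, 5.0356]]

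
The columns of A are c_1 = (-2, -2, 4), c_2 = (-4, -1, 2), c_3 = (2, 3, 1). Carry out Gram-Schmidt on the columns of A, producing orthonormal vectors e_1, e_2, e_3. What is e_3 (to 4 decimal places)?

c_1 = (-2, -2, 4); ‖c_1‖ = 4.8990, so e_1 = (-0.4082, -0.4082, 0.8165).
e_1·c_2 = (-0.4082)·(-4) + (-0.4082)·(-1) + 0.8165·2 = 3.6742.
u_2 = c_2 − 3.6742·e_1 = (-2.5000, 0.5000, -1.0000).
‖u_2‖ = 2.7386, so e_2 = (-0.9129, 0.1826, -0.3651).
e_1·c_3 = (-0.4082)·2 + (-0.4082)·3 + 0.8165·1 = -1.2247; e_2·c_3 = (-0.9129)·2 + 0.1826·3 + (-0.3651)·1 = -1.6432.
u_3 = c_3 + 1.2247·e_1 + 1.6432·e_2 = (0.0000, 2.8000, 1.4000).
‖u_3‖ = 3.1305, so e_3 = (0.0000, 0.8944, 0.4472).

e_3 = (0.0000, 0.8944, 0.4472)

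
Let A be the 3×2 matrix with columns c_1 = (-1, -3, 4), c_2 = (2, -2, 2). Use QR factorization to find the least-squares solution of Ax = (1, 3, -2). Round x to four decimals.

c_1 = (-1, -3, 4); ‖c_1‖ = 5.0990, so q_1 = (-0.1961, -0.5883, 0.7845).
q_1·c_2 = (-0.1961)·2 + (-0.5883)·(-2) + 0.7845·2 = 2.3534.
u_2 = c_2 − 2.3534·q_1 = (2.4615, -0.6154, 0.1538).
‖u_2‖ = 2.5420, so q_2 = (0.9684, -0.2421, 0.0605).
Qᵀb = (-3.5301, 0.1210).
Back-substitute: x_2 = 0.1210/2.5420 = 0.0476.
x_1 = (-3.5301 − 2.3534·0.0476)/5.0990 = -0.7143.

x = (-0.7143, 0.0476)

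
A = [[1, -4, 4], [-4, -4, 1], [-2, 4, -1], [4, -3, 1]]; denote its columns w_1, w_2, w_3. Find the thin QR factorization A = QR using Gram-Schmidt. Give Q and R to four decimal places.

w_1 = (1, -4, -2, 4); ‖w_1‖ = 6.0828, so e_1 = (0.1644, -0.6576, -0.3288, 0.6576).
e_1·w_2 = 0.1644·(-4) + (-0.6576)·(-4) + (-0.3288)·4 + 0.6576·(-3) = -1.3152.
u_2 = w_2 + 1.3152·e_1 = (-3.7838, -4.8649, 3.5676, -2.1351).
‖u_2‖ = 7.4344, so e_2 = (-0.5090, -0.6544, 0.4799, -0.2872).
e_1·w_3 = 0.1644·4 + (-0.6576)·1 + (-0.3288)·(-1) + 0.6576·1 = 0.9864; e_2·w_3 = (-0.5090)·4 + (-0.6544)·1 + 0.4799·(-1) + (-0.2872)·1 = -3.4573.
u_3 = w_3 − 0.9864·e_1 + 3.4573·e_2 = (2.0782, -0.6137, 0.9834, -0.6416).
‖u_3‖ = 2.4646, so e_3 = (0.8432, -0.2490, 0.3990, -0.2603).

Q = [[0.1644, -0.5090, 0.8432], [-0.6576, -0.6544, -0.2490], [-0.3288, 0.4799, 0.3990], [0.6576, -0.2872, -0.2603]], R = [[6.0828, -1.3152, 0.9864], [0.0000, 7.4344, -3.4573], [0.0000, 0.0000, 2.4646]]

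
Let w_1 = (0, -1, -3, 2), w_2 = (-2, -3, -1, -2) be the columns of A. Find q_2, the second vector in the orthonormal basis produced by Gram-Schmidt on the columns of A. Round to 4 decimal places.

q_2 = (-0.4752, -0.6788, -0.1358, -0.5431)

q_1 = w_1/‖w_1‖ = (0, -1, -3, 2)/3.7417 = (0.0000, -0.2673, -0.8018, 0.5345).
r_{12} = q_1·w_2 = 0.5345.
u_2 = w_2 − 0.5345·q_1 = (-2.0000, -2.8571, -0.5714, -2.2857).
‖u_2‖ = 4.2088, so q_2 = (-0.4752, -0.6788, -0.1358, -0.5431).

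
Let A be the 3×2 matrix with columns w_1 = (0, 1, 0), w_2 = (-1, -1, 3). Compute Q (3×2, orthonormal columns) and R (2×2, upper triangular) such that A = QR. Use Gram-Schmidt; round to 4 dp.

Q = [[0.0000, -0.3162], [1.0000, 0.0000], [0.0000, 0.9487]], R = [[1.0000, -1.0000], [0.0000, 3.1623]]

w_1 = (0, 1, 0); ‖w_1‖ = 1.0000, so e_1 = (0.0000, 1.0000, 0.0000).
e_1·w_2 = 0.0000·(-1) + 1.0000·(-1) + 0.0000·3 = -1.0000.
u_2 = w_2 + 1.0000·e_1 = (-1.0000, 0.0000, 3.0000).
‖u_2‖ = 3.1623, so e_2 = (-0.3162, 0.0000, 0.9487).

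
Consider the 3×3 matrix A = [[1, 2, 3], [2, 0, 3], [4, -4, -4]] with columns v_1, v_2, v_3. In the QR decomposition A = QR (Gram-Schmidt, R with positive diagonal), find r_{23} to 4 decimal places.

r_{23} = 5.3072

e_1 = v_1/‖v_1‖ = (1, 2, 4)/4.5826 = (0.2182, 0.4364, 0.8729).
r_{12} = e_1·v_2 = -3.0551.
u_2 = v_2 + 3.0551·e_1 = (2.6667, 1.3333, -1.3333).
‖u_2‖ = 3.2660, so e_2 = (0.8165, 0.4082, -0.4082).
r_{23} = e_2·v_3 = 5.3072.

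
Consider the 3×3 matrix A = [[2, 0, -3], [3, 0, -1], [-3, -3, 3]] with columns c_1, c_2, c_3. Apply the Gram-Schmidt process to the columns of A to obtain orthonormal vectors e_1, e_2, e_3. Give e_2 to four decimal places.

e_2 = (-0.3548, -0.5322, -0.7687)

c_1 = (2, 3, -3); ‖c_1‖ = 4.6904, so e_1 = (0.4264, 0.6396, -0.6396).
e_1·c_2 = 0.4264·0 + 0.6396·0 + (-0.6396)·(-3) = 1.9188.
u_2 = c_2 − 1.9188·e_1 = (-0.8182, -1.2273, -1.7727).
‖u_2‖ = 2.3061, so e_2 = (-0.3548, -0.5322, -0.7687).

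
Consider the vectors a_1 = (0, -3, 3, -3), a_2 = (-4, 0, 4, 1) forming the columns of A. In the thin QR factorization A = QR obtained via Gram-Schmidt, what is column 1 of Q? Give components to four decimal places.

q_1 = a_1/‖a_1‖ = (0, -3, 3, -3)/5.1962 = (0.0000, -0.5774, 0.5774, -0.5774).

q_1 = (0.0000, -0.5774, 0.5774, -0.5774)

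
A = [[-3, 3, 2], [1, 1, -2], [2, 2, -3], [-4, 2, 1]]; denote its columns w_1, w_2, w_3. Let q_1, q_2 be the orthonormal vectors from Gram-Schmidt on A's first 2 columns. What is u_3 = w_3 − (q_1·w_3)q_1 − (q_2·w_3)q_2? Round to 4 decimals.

w_1 = (-3, 1, 2, -4); ‖w_1‖ = 5.4772, so q_1 = (-0.5477, 0.1826, 0.3651, -0.7303).
q_1·w_2 = (-0.5477)·3 + 0.1826·1 + 0.3651·2 + (-0.7303)·2 = -2.1909.
u_2 = w_2 + 2.1909·q_1 = (1.8000, 1.4000, 2.8000, 0.4000).
‖u_2‖ = 3.6332, so q_2 = (0.4954, 0.3853, 0.7707, 0.1101).
q_1·w_3 = (-0.5477)·2 + 0.1826·(-2) + 0.3651·(-3) + (-0.7303)·1 = -3.2863; q_2·w_3 = 0.4954·2 + 0.3853·(-2) + 0.7707·(-3) + 0.1101·1 = -1.9817.
u_3 = w_3 + 3.2863·q_1 + 1.9817·q_2 = (1.1818, -0.6364, -0.2727, -1.1818).

u_3 = (1.1818, -0.6364, -0.2727, -1.1818)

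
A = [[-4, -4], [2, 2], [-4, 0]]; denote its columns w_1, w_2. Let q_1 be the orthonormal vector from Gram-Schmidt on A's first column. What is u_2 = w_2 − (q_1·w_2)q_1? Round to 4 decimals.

u_2 = (-1.7778, 0.8889, 2.2222)

w_1 = (-4, 2, -4); ‖w_1‖ = 6.0000, so q_1 = (-0.6667, 0.3333, -0.6667).
q_1·w_2 = (-0.6667)·(-4) + 0.3333·2 + (-0.6667)·0 = 3.3333.
u_2 = w_2 − 3.3333·q_1 = (-1.7778, 0.8889, 2.2222).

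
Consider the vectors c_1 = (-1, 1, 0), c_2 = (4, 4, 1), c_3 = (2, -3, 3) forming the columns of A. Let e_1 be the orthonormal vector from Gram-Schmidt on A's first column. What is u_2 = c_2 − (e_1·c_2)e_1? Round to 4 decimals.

u_2 = (4.0000, 4.0000, 1.0000)

c_1 = (-1, 1, 0); ‖c_1‖ = 1.4142, so e_1 = (-0.7071, 0.7071, 0.0000).
e_1·c_2 = (-0.7071)·4 + 0.7071·4 + 0.0000·1 = 0.0000.
u_2 = c_2 + 0.0000·e_1 = (4.0000, 4.0000, 1.0000).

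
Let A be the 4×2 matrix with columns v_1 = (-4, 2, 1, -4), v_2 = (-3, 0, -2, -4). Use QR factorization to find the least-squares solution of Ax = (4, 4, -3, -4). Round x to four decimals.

x = (-0.2897, 0.6045)

q_1 = v_1/‖v_1‖ = (-4, 2, 1, -4)/6.0828 = (-0.6576, 0.3288, 0.1644, -0.6576).
r_{12} = q_1·v_2 = 4.2744.
u_2 = v_2 − 4.2744·q_1 = (-0.1892, -1.4054, -2.7027, -1.1892).
‖u_2‖ = 3.2756, so q_2 = (-0.0578, -0.4290, -0.8251, -0.3630).
Qᵀb = (0.8220, 1.9802).
Back-substitute: x_2 = 1.9802/3.2756 = 0.6045.
x_1 = (0.8220 − 4.2744·0.6045)/6.0828 = -0.2897.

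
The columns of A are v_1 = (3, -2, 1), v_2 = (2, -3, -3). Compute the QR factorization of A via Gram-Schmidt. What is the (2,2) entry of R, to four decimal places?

v_1 = (3, -2, 1); ‖v_1‖ = 3.7417, so e_1 = (0.8018, -0.5345, 0.2673).
e_1·v_2 = 0.8018·2 + (-0.5345)·(-3) + 0.2673·(-3) = 2.4054.
u_2 = v_2 − 2.4054·e_1 = (0.0714, -1.7143, -3.6429).
r_{22} = ‖u_2‖ = 4.0267.

r_{22} = 4.0267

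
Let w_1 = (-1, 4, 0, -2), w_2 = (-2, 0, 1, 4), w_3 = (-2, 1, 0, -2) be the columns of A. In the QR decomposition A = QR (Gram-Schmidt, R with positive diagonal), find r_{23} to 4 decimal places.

q_1 = w_1/‖w_1‖ = (-1, 4, 0, -2)/4.5826 = (-0.2182, 0.8729, 0.0000, -0.4364).
r_{12} = q_1·w_2 = -1.3093.
u_2 = w_2 + 1.3093·q_1 = (-2.2857, 1.1429, 1.0000, 3.4286).
‖u_2‖ = 4.3916, so q_2 = (-0.5205, 0.2602, 0.2277, 0.7807).
r_{23} = q_2·w_3 = -0.2602.

r_{23} = -0.2602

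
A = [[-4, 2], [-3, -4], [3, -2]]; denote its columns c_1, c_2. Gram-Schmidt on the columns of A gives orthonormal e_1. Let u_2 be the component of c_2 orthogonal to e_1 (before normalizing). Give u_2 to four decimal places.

c_1 = (-4, -3, 3); ‖c_1‖ = 5.8310, so e_1 = (-0.6860, -0.5145, 0.5145).
e_1·c_2 = (-0.6860)·2 + (-0.5145)·(-4) + 0.5145·(-2) = -0.3430.
u_2 = c_2 + 0.3430·e_1 = (1.7647, -4.1765, -1.8235).

u_2 = (1.7647, -4.1765, -1.8235)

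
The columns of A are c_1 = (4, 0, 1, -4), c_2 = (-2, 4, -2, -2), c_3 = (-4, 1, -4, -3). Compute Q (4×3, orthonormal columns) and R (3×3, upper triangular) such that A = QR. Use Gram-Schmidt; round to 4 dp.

Q = [[0.6963, -0.3329, -0.3478], [0.0000, 0.7576, -0.6510], [0.1741, -0.3673, -0.4850], [-0.6963, -0.4247, -0.4691]], R = [[5.7446, -0.3482, -1.3926], [0.0000, 5.2800, 4.8324], [0.0000, 0.0000, 4.0876]]

c_1 = (4, 0, 1, -4); ‖c_1‖ = 5.7446, so q_1 = (0.6963, 0.0000, 0.1741, -0.6963).
q_1·c_2 = 0.6963·(-2) + 0.0000·4 + 0.1741·(-2) + (-0.6963)·(-2) = -0.3482.
u_2 = c_2 + 0.3482·q_1 = (-1.7576, 4.0000, -1.9394, -2.2424).
‖u_2‖ = 5.2800, so q_2 = (-0.3329, 0.7576, -0.3673, -0.4247).
q_1·c_3 = 0.6963·(-4) + 0.0000·1 + 0.1741·(-4) + (-0.6963)·(-3) = -1.3926; q_2·c_3 = (-0.3329)·(-4) + 0.7576·1 + (-0.3673)·(-4) + (-0.4247)·(-3) = 4.8324.
u_3 = c_3 + 1.3926·q_1 − 4.8324·q_2 = (-1.4217, -2.6609, -1.9826, -1.9174).
‖u_3‖ = 4.0876, so q_3 = (-0.3478, -0.6510, -0.4850, -0.4691).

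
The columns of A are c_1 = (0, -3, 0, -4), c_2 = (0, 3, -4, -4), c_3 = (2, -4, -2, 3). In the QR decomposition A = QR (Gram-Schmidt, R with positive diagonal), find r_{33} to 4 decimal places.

c_1 = (0, -3, 0, -4); ‖c_1‖ = 5.0000, so q_1 = (0.0000, -0.6000, 0.0000, -0.8000).
q_1·c_2 = 0.0000·0 + (-0.6000)·3 + 0.0000·(-4) + (-0.8000)·(-4) = 1.4000.
u_2 = c_2 − 1.4000·q_1 = (0.0000, 3.8400, -4.0000, -2.8800).
‖u_2‖ = 6.2482, so q_2 = (0.0000, 0.6146, -0.6402, -0.4609).
q_1·c_3 = 0.0000·2 + (-0.6000)·(-4) + 0.0000·(-2) + (-0.8000)·3 = 0.0000; q_2·c_3 = 0.0000·2 + 0.6146·(-4) + (-0.6402)·(-2) + (-0.4609)·3 = -2.5607.
u_3 = c_3 + 0.0000·q_1 + 2.5607·q_2 = (2.0000, -2.4262, -3.6393, 1.8197).
r_{33} = ‖u_3‖ = 5.1422.

r_{33} = 5.1422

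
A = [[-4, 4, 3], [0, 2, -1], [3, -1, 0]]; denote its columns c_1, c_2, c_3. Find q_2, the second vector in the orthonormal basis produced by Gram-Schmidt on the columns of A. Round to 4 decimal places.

c_1 = (-4, 0, 3); ‖c_1‖ = 5.0000, so q_1 = (-0.8000, 0.0000, 0.6000).
q_1·c_2 = (-0.8000)·4 + 0.0000·2 + 0.6000·(-1) = -3.8000.
u_2 = c_2 + 3.8000·q_1 = (0.9600, 2.0000, 1.2800).
‖u_2‖ = 2.5612, so q_2 = (0.3748, 0.7809, 0.4998).

q_2 = (0.3748, 0.7809, 0.4998)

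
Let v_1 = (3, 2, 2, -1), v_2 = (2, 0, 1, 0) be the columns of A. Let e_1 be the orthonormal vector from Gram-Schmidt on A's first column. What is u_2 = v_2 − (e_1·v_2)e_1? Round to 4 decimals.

u_2 = (0.6667, -0.8889, 0.1111, 0.4444)

v_1 = (3, 2, 2, -1); ‖v_1‖ = 4.2426, so e_1 = (0.7071, 0.4714, 0.4714, -0.2357).
e_1·v_2 = 0.7071·2 + 0.4714·0 + 0.4714·1 + (-0.2357)·0 = 1.8856.
u_2 = v_2 − 1.8856·e_1 = (0.6667, -0.8889, 0.1111, 0.4444).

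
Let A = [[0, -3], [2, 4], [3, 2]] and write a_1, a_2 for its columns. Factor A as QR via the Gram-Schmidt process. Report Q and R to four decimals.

Q = [[0.0000, -0.8040], [0.5547, 0.4948], [0.8321, -0.3298]], R = [[3.6056, 3.8829], [0.0000, 3.7314]]

a_1 = (0, 2, 3); ‖a_1‖ = 3.6056, so e_1 = (0.0000, 0.5547, 0.8321).
e_1·a_2 = 0.0000·(-3) + 0.5547·4 + 0.8321·2 = 3.8829.
u_2 = a_2 − 3.8829·e_1 = (-3.0000, 1.8462, -1.2308).
‖u_2‖ = 3.7314, so e_2 = (-0.8040, 0.4948, -0.3298).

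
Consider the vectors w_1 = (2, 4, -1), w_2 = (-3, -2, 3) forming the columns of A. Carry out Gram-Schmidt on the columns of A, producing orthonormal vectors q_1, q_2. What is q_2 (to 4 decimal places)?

q_2 = (-0.4811, 0.4314, 0.7632)

w_1 = (2, 4, -1); ‖w_1‖ = 4.5826, so q_1 = (0.4364, 0.8729, -0.2182).
q_1·w_2 = 0.4364·(-3) + 0.8729·(-2) + (-0.2182)·3 = -3.7097.
u_2 = w_2 + 3.7097·q_1 = (-1.3810, 1.2381, 2.1905).
‖u_2‖ = 2.8702, so q_2 = (-0.4811, 0.4314, 0.7632).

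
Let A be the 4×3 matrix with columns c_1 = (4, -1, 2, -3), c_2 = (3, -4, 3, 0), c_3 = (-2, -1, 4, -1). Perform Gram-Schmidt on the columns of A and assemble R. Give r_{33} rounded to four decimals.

c_1 = (4, -1, 2, -3); ‖c_1‖ = 5.4772, so q_1 = (0.7303, -0.1826, 0.3651, -0.5477).
q_1·c_2 = 0.7303·3 + (-0.1826)·(-4) + 0.3651·3 + (-0.5477)·0 = 4.0166.
u_2 = c_2 − 4.0166·q_1 = (0.0667, -3.2667, 1.5333, 2.2000).
‖u_2‖ = 4.2269, so q_2 = (0.0158, -0.7728, 0.3628, 0.5205).
q_1·c_3 = 0.7303·(-2) + (-0.1826)·(-1) + 0.3651·4 + (-0.5477)·(-1) = 0.7303; q_2·c_3 = 0.0158·(-2) + (-0.7728)·(-1) + 0.3628·4 + 0.5205·(-1) = 1.6718.
u_3 = c_3 − 0.7303·q_1 − 1.6718·q_2 = (-2.5597, 0.4254, 3.1269, -1.4701).
r_{33} = ‖u_3‖ = 4.3211.

r_{33} = 4.3211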